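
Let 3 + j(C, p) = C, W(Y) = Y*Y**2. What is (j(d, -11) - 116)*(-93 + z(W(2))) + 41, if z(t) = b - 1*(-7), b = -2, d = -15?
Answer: 11833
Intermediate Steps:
W(Y) = Y**3
j(C, p) = -3 + C
z(t) = 5 (z(t) = -2 - 1*(-7) = -2 + 7 = 5)
(j(d, -11) - 116)*(-93 + z(W(2))) + 41 = ((-3 - 15) - 116)*(-93 + 5) + 41 = (-18 - 116)*(-88) + 41 = -134*(-88) + 41 = 11792 + 41 = 11833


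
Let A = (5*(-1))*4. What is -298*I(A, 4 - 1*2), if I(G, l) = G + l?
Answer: 5364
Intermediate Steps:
A = -20 (A = -5*4 = -20)
-298*I(A, 4 - 1*2) = -298*(-20 + (4 - 1*2)) = -298*(-20 + (4 - 2)) = -298*(-20 + 2) = -298*(-18) = 5364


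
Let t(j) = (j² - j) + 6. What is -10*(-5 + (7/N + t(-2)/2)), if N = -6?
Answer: 5/3 ≈ 1.6667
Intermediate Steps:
t(j) = 6 + j² - j
-10*(-5 + (7/N + t(-2)/2)) = -10*(-5 + (7/(-6) + (6 + (-2)² - 1*(-2))/2)) = -10*(-5 + (7*(-⅙) + (6 + 4 + 2)*(½))) = -10*(-5 + (-7/6 + 12*(½))) = -10*(-5 + (-7/6 + 6)) = -10*(-5 + 29/6) = -10*(-⅙) = 5/3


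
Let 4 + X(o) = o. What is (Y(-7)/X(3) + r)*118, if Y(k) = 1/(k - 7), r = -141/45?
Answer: -37937/105 ≈ -361.30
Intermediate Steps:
X(o) = -4 + o
r = -47/15 (r = -141*1/45 = -47/15 ≈ -3.1333)
Y(k) = 1/(-7 + k)
(Y(-7)/X(3) + r)*118 = (1/((-7 - 7)*(-4 + 3)) - 47/15)*118 = (1/(-14*(-1)) - 47/15)*118 = (-1/14*(-1) - 47/15)*118 = (1/14 - 47/15)*118 = -643/210*118 = -37937/105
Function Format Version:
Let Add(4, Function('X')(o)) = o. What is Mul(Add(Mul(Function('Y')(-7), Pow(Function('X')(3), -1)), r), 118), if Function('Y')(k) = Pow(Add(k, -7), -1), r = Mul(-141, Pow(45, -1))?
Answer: Rational(-37937, 105) ≈ -361.30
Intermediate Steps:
Function('X')(o) = Add(-4, o)
r = Rational(-47, 15) (r = Mul(-141, Rational(1, 45)) = Rational(-47, 15) ≈ -3.1333)
Function('Y')(k) = Pow(Add(-7, k), -1)
Mul(Add(Mul(Function('Y')(-7), Pow(Function('X')(3), -1)), r), 118) = Mul(Add(Mul(Pow(Add(-7, -7), -1), Pow(Add(-4, 3), -1)), Rational(-47, 15)), 118) = Mul(Add(Mul(Pow(-14, -1), Pow(-1, -1)), Rational(-47, 15)), 118) = Mul(Add(Mul(Rational(-1, 14), -1), Rational(-47, 15)), 118) = Mul(Add(Rational(1, 14), Rational(-47, 15)), 118) = Mul(Rational(-643, 210), 118) = Rational(-37937, 105)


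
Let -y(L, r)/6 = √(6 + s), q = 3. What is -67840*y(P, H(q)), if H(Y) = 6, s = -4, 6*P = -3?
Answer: 407040*√2 ≈ 5.7564e+5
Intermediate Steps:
P = -½ (P = (⅙)*(-3) = -½ ≈ -0.50000)
y(L, r) = -6*√2 (y(L, r) = -6*√(6 - 4) = -6*√2)
-67840*y(P, H(q)) = -(-407040)*√2 = 407040*√2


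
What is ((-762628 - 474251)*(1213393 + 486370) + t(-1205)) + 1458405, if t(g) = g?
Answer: -2102399702477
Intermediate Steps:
((-762628 - 474251)*(1213393 + 486370) + t(-1205)) + 1458405 = ((-762628 - 474251)*(1213393 + 486370) - 1205) + 1458405 = (-1236879*1699763 - 1205) + 1458405 = (-2102401159677 - 1205) + 1458405 = -2102401160882 + 1458405 = -2102399702477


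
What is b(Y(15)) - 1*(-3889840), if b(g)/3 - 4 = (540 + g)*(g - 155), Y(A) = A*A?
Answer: 4050502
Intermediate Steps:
Y(A) = A²
b(g) = 12 + 3*(-155 + g)*(540 + g) (b(g) = 12 + 3*((540 + g)*(g - 155)) = 12 + 3*((540 + g)*(-155 + g)) = 12 + 3*((-155 + g)*(540 + g)) = 12 + 3*(-155 + g)*(540 + g))
b(Y(15)) - 1*(-3889840) = (-251088 + 3*(15²)² + 1155*15²) - 1*(-3889840) = (-251088 + 3*225² + 1155*225) + 3889840 = (-251088 + 3*50625 + 259875) + 3889840 = (-251088 + 151875 + 259875) + 3889840 = 160662 + 3889840 = 4050502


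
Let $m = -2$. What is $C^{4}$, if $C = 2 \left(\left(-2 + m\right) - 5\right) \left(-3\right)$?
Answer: $8503056$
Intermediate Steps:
$C = 54$ ($C = 2 \left(\left(-2 - 2\right) - 5\right) \left(-3\right) = 2 \left(-4 - 5\right) \left(-3\right) = 2 \left(-9\right) \left(-3\right) = \left(-18\right) \left(-3\right) = 54$)
$C^{4} = 54^{4} = 8503056$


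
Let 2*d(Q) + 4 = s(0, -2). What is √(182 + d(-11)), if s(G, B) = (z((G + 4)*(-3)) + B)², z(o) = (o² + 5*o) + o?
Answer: √2630 ≈ 51.284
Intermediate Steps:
z(o) = o² + 6*o
s(G, B) = (B + (-12 - 3*G)*(-6 - 3*G))² (s(G, B) = (((G + 4)*(-3))*(6 + (G + 4)*(-3)) + B)² = (((4 + G)*(-3))*(6 + (4 + G)*(-3)) + B)² = ((-12 - 3*G)*(6 + (-12 - 3*G)) + B)² = ((-12 - 3*G)*(-6 - 3*G) + B)² = (B + (-12 - 3*G)*(-6 - 3*G))²)
d(Q) = 2448 (d(Q) = -2 + (-2 + 9*(2 + 0)*(4 + 0))²/2 = -2 + (-2 + 9*2*4)²/2 = -2 + (-2 + 72)²/2 = -2 + (½)*70² = -2 + (½)*4900 = -2 + 2450 = 2448)
√(182 + d(-11)) = √(182 + 2448) = √2630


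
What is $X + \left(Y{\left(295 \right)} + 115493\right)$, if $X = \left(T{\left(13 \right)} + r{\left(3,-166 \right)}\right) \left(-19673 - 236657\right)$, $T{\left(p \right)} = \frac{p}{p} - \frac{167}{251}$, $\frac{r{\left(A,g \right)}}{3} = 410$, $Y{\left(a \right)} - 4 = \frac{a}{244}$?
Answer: $- \frac{19307549826967}{61244} \approx -3.1526 \cdot 10^{8}$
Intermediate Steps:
$Y{\left(a \right)} = 4 + \frac{a}{244}$
$r{\left(A,g \right)} = 1230$ ($r{\left(A,g \right)} = 3 \cdot 410 = 1230$)
$T{\left(p \right)} = \frac{84}{251}$ ($T{\left(p \right)} = 1 - \frac{167}{251} = \frac{84}{251}$)
$X = - \frac{79158292620}{251}$ ($X = \left(\frac{84}{251} + 1230\right) \left(-19673 - 236657\right) = \frac{308814}{251} \left(-256330\right) = - \frac{79158292620}{251} \approx -3.1537 \cdot 10^{8}$)
$X + \left(Y{\left(295 \right)} + 115493\right) = - \frac{79158292620}{251} + \left(\left(4 + \frac{1}{244} \cdot 295\right) + 115493\right) = - \frac{79158292620}{251} + \left(\left(4 + \frac{295}{244}\right) + 115493\right) = - \frac{79158292620}{251} + \left(\frac{1271}{244} + 115493\right) = - \frac{79158292620}{251} + \frac{28181563}{244} = - \frac{19307549826967}{61244}$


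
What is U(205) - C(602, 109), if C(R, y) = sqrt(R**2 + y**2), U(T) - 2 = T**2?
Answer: 42027 - sqrt(374285) ≈ 41415.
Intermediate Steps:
U(T) = 2 + T**2
U(205) - C(602, 109) = (2 + 205**2) - sqrt(602**2 + 109**2) = (2 + 42025) - sqrt(362404 + 11881) = 42027 - sqrt(374285)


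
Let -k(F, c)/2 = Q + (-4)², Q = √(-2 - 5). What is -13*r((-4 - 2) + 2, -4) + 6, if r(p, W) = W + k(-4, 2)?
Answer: 474 + 26*I*√7 ≈ 474.0 + 68.79*I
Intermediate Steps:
Q = I*√7 (Q = √(-7) = I*√7 ≈ 2.6458*I)
k(F, c) = -32 - 2*I*√7 (k(F, c) = -2*(I*√7 + (-4)²) = -2*(I*√7 + 16) = -2*(16 + I*√7) = -32 - 2*I*√7)
r(p, W) = -32 + W - 2*I*√7 (r(p, W) = W + (-32 - 2*I*√7) = -32 + W - 2*I*√7)
-13*r((-4 - 2) + 2, -4) + 6 = -13*(-32 - 4 - 2*I*√7) + 6 = -13*(-36 - 2*I*√7) + 6 = (468 + 26*I*√7) + 6 = 474 + 26*I*√7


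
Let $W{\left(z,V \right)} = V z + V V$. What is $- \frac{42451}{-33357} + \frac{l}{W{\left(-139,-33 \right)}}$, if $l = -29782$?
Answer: $- \frac{125414383}{31555722} \approx -3.9744$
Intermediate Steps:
$W{\left(z,V \right)} = V^{2} + V z$ ($W{\left(z,V \right)} = V z + V^{2} = V^{2} + V z$)
$- \frac{42451}{-33357} + \frac{l}{W{\left(-139,-33 \right)}} = - \frac{42451}{-33357} - \frac{29782}{\left(-33\right) \left(-33 - 139\right)} = \left(-42451\right) \left(- \frac{1}{33357}\right) - \frac{29782}{\left(-33\right) \left(-172\right)} = \frac{42451}{33357} - \frac{29782}{5676} = \frac{42451}{33357} - \frac{14891}{2838} = - \frac{125414383}{31555722}$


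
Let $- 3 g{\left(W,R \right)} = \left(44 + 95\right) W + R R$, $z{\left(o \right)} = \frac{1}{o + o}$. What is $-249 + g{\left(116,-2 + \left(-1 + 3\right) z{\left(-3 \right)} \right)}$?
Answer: $- \frac{151888}{27} \approx -5625.5$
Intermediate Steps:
$z{\left(o \right)} = \frac{1}{2 o}$
$g{\left(W,R \right)} = - \frac{139 W}{3} - \frac{R^{2}}{3}$ ($g{\left(W,R \right)} = - \frac{\left(44 + 95\right) W + R R}{3} = - \frac{139 W + R^{2}}{3} = - \frac{R^{2} + 139 W}{3} = - \frac{139 W}{3} - \frac{R^{2}}{3}$)
$-249 + g{\left(116,-2 + \left(-1 + 3\right) z{\left(-3 \right)} \right)} = -249 - \left(\frac{16124}{3} + \frac{\left(-2 + \left(-1 + 3\right) \frac{1}{2 \left(-3\right)}\right)^{2}}{3}\right) = -249 - \left(\frac{16124}{3} + \frac{\left(-2 + 2 \cdot \frac{1}{2} \left(- \frac{1}{3}\right)\right)^{2}}{3}\right) = -249 - \left(\frac{16124}{3} + \frac{\left(-2 + 2 \left(- \frac{1}{6}\right)\right)^{2}}{3}\right) = -249 - \left(\frac{16124}{3} + \frac{\left(-2 - \frac{1}{3}\right)^{2}}{3}\right) = -249 - \left(\frac{16124}{3} + \frac{\left(- \frac{7}{3}\right)^{2}}{3}\right) = -249 - \frac{145165}{27} = - \frac{151888}{27}$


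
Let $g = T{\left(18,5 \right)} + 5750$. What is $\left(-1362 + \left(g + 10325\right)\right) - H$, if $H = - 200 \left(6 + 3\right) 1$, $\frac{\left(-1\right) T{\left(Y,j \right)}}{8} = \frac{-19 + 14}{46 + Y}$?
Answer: $\frac{132109}{8} \approx 16514.0$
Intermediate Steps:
$T{\left(Y,j \right)} = \frac{40}{46 + Y}$ ($T{\left(Y,j \right)} = - 8 \frac{-19 + 14}{46 + Y} = - 8 \left(- \frac{5}{46 + Y}\right) = \frac{40}{46 + Y}$)
$H = -1800$ ($H = - 200 \cdot 9 \cdot 1 = \left(-200\right) 9 = -1800$)
$g = \frac{46005}{8}$ ($g = \frac{40}{46 + 18} + 5750 = \frac{40}{64} + 5750 = 40 \cdot \frac{1}{64} + 5750 = \frac{5}{8} + 5750 = \frac{46005}{8} \approx 5750.6$)
$\left(-1362 + \left(g + 10325\right)\right) - H = \left(-1362 + \left(\frac{46005}{8} + 10325\right)\right) - -1800 = \left(-1362 + \frac{128605}{8}\right) + 1800 = \frac{117709}{8} + 1800 = \frac{132109}{8}$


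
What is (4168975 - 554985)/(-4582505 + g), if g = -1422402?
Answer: -3613990/6004907 ≈ -0.60184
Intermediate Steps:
(4168975 - 554985)/(-4582505 + g) = (4168975 - 554985)/(-4582505 - 1422402) = 3613990/(-6004907) = 3613990*(-1/6004907) = -3613990/6004907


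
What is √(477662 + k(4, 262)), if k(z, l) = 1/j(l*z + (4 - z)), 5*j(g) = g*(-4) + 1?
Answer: √8389885102467/4191 ≈ 691.13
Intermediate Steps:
j(g) = ⅕ - 4*g/5 (j(g) = (g*(-4) + 1)/5 = (-4*g + 1)/5 = (1 - 4*g)/5 = ⅕ - 4*g/5)
k(z, l) = 1/(-3 + 4*z/5 - 4*l*z/5) (k(z, l) = 1/(⅕ - 4*(l*z + (4 - z))/5) = 1/(⅕ - 4*(4 - z + l*z)/5) = 1/(⅕ + (-16/5 + 4*z/5 - 4*l*z/5)) = 1/(-3 + 4*z/5 - 4*l*z/5))
√(477662 + k(4, 262)) = √(477662 - 5/(15 - 4*4 + 4*262*4)) = √(477662 - 5/(15 - 16 + 4192)) = √(477662 - 5/4191) = √(2001881437/4191) = √8389885102467/4191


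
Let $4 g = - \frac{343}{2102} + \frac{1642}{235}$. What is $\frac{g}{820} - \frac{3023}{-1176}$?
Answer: $\frac{612736756313}{238172575200} \approx 2.5727$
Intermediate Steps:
$g = \frac{3370879}{1975880}$ ($g = \frac{- \frac{343}{2102} + \frac{1642}{235}}{4} = \frac{1}{4} \cdot \frac{3370879}{493970} = \frac{3370879}{1975880} \approx 1.706$)
$\frac{g}{820} - \frac{3023}{-1176} = \frac{3370879}{1975880 \cdot 820} - \frac{3023}{-1176} = \frac{3370879}{1975880} \cdot \frac{1}{820} - - \frac{3023}{1176} = \frac{3370879}{1620221600} + \frac{3023}{1176} = \frac{612736756313}{238172575200}$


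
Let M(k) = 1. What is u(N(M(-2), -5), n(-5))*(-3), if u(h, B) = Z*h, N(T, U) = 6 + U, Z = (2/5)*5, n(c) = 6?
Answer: -6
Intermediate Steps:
Z = 2 (Z = (2*(⅕))*5 = (⅖)*5 = 2)
u(h, B) = 2*h
u(N(M(-2), -5), n(-5))*(-3) = (2*(6 - 5))*(-3) = (2*1)*(-3) = 2*(-3) = -6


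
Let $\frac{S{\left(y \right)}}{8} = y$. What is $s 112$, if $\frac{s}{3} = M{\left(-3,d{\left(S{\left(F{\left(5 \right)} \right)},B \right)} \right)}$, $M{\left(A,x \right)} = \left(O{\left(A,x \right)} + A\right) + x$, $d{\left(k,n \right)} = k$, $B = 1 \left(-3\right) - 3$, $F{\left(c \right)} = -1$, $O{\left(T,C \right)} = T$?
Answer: $-4704$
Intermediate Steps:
$S{\left(y \right)} = 8 y$
$B = -6$ ($B = -3 - 3 = -6$)
$M{\left(A,x \right)} = x + 2 A$ ($M{\left(A,x \right)} = \left(A + A\right) + x = 2 A + x = x + 2 A$)
$s = -42$ ($s = 3 \left(8 \left(-1\right) + 2 \left(-3\right)\right) = 3 \left(-8 - 6\right) = 3 \left(-14\right) = -42$)
$s 112 = \left(-42\right) 112 = -4704$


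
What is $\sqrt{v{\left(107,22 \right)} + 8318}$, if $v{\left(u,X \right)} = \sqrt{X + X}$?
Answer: $\sqrt{8318 + 2 \sqrt{11}} \approx 91.239$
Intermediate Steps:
$v{\left(u,X \right)} = \sqrt{2} \sqrt{X}$ ($v{\left(u,X \right)} = \sqrt{2 X} = \sqrt{2} \sqrt{X}$)
$\sqrt{v{\left(107,22 \right)} + 8318} = \sqrt{\sqrt{2} \sqrt{22} + 8318} = \sqrt{2 \sqrt{11} + 8318} = \sqrt{8318 + 2 \sqrt{11}}$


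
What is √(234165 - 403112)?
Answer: I*√168947 ≈ 411.03*I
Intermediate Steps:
√(234165 - 403112) = √(-168947) = I*√168947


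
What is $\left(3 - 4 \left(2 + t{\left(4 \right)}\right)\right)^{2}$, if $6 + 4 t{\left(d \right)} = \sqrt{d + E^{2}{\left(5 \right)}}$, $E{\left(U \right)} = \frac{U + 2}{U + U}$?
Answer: $\frac{\left(10 - \sqrt{449}\right)^{2}}{100} \approx 1.2521$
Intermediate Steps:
$E{\left(U \right)} = \frac{2 + U}{2 U}$
$t{\left(d \right)} = - \frac{3}{2} + \frac{\sqrt{\frac{49}{100} + d}}{4}$ ($t{\left(d \right)} = - \frac{3}{2} + \frac{\sqrt{d + \left(\frac{2 + 5}{2 \cdot 5}\right)^{2}}}{4} = - \frac{3}{2} + \frac{\sqrt{d + \left(\frac{1}{2} \cdot \frac{1}{5} \cdot 7\right)^{2}}}{4} = - \frac{3}{2} + \frac{\sqrt{d + \left(\frac{7}{10}\right)^{2}}}{4} = - \frac{3}{2} + \frac{\sqrt{d + \frac{49}{100}}}{4} = - \frac{3}{2} + \frac{\sqrt{\frac{49}{100} + d}}{4}$)
$\left(3 - 4 \left(2 + t{\left(4 \right)}\right)\right)^{2} = \left(3 - 4 \left(2 - \left(\frac{3}{2} - \frac{\sqrt{49 + 100 \cdot 4}}{40}\right)\right)\right)^{2} = \left(3 - 4 \left(2 - \left(\frac{3}{2} - \frac{\sqrt{49 + 400}}{40}\right)\right)\right)^{2} = \left(3 - 4 \left(2 - \left(\frac{3}{2} - \frac{\sqrt{449}}{40}\right)\right)\right)^{2} = \left(3 - 4 \left(\frac{1}{2} + \frac{\sqrt{449}}{40}\right)\right)^{2} = \left(3 - \left(2 + \frac{\sqrt{449}}{10}\right)\right)^{2} = \left(1 - \frac{\sqrt{449}}{10}\right)^{2}$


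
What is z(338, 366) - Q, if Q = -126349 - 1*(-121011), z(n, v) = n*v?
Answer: 129046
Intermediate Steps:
Q = -5338 (Q = -126349 + 121011 = -5338)
z(338, 366) - Q = 338*366 - 1*(-5338) = 123708 + 5338 = 129046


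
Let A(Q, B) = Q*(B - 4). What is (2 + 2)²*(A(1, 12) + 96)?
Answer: 1664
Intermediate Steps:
A(Q, B) = Q*(-4 + B)
(2 + 2)²*(A(1, 12) + 96) = (2 + 2)²*(1*(-4 + 12) + 96) = 4²*(1*8 + 96) = 16*(8 + 96) = 16*104 = 1664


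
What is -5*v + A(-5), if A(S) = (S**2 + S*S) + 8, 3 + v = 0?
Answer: 73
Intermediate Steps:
v = -3 (v = -3 + 0 = -3)
A(S) = 8 + 2*S**2 (A(S) = (S**2 + S**2) + 8 = 2*S**2 + 8 = 8 + 2*S**2)
-5*v + A(-5) = -5*(-3) + (8 + 2*(-5)**2) = 15 + (8 + 2*25) = 15 + (8 + 50) = 15 + 58 = 73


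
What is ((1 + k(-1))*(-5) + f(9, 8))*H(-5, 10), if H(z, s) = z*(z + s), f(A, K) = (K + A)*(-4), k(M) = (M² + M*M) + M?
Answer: 1950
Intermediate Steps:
k(M) = M + 2*M² (k(M) = (M² + M²) + M = 2*M² + M = M + 2*M²)
f(A, K) = -4*A - 4*K (f(A, K) = (A + K)*(-4) = -4*A - 4*K)
H(z, s) = z*(s + z)
((1 + k(-1))*(-5) + f(9, 8))*H(-5, 10) = ((1 - (1 + 2*(-1)))*(-5) + (-4*9 - 4*8))*(-5*(10 - 5)) = ((1 - (1 - 2))*(-5) + (-36 - 32))*(-5*5) = ((1 - 1*(-1))*(-5) - 68)*(-25) = ((1 + 1)*(-5) - 68)*(-25) = (2*(-5) - 68)*(-25) = (-10 - 68)*(-25) = -78*(-25) = 1950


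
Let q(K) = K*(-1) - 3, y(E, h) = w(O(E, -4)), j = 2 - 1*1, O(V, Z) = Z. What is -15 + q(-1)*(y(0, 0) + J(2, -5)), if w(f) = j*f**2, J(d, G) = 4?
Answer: -55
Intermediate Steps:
j = 1 (j = 2 - 1 = 1)
w(f) = f**2 (w(f) = 1*f**2 = f**2)
y(E, h) = 16 (y(E, h) = (-4)**2 = 16)
q(K) = -3 - K (q(K) = -K - 3 = -3 - K)
-15 + q(-1)*(y(0, 0) + J(2, -5)) = -15 + (-3 - 1*(-1))*(16 + 4) = -15 + (-3 + 1)*20 = -15 - 2*20 = -15 - 40 = -55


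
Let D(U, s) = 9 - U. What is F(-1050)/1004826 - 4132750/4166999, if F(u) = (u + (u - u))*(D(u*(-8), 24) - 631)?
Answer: 5886950595900/697851489529 ≈ 8.4358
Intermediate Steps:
F(u) = u*(-622 + 8*u) (F(u) = (u + (u - u))*((9 - u*(-8)) - 631) = (u + 0)*((9 - (-8)*u) - 631) = u*((9 + 8*u) - 631) = u*(-622 + 8*u))
F(-1050)/1004826 - 4132750/4166999 = (2*(-1050)*(-311 + 4*(-1050)))/1004826 - 4132750/4166999 = (2*(-1050)*(-311 - 4200))*(1/1004826) - 4132750*1/4166999 = (2*(-1050)*(-4511))*(1/1004826) - 4132750/4166999 = 9473100*(1/1004826) - 4132750/4166999 = 1578850/167471 - 4132750/4166999 = 5886950595900/697851489529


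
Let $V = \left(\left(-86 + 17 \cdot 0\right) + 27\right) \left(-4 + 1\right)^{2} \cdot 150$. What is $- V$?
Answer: $79650$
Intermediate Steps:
$V = -79650$ ($V = \left(\left(-86 + 0\right) + 27\right) \left(-3\right)^{2} \cdot 150 = \left(-86 + 27\right) 9 \cdot 150 = \left(-59\right) 1350 = -79650$)
$- V = \left(-1\right) \left(-79650\right) = 79650$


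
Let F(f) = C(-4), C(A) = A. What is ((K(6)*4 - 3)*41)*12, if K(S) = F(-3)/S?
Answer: -2788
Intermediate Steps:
F(f) = -4
K(S) = -4/S
((K(6)*4 - 3)*41)*12 = ((-4/6*4 - 3)*41)*12 = ((-4*⅙*4 - 3)*41)*12 = ((-⅔*4 - 3)*41)*12 = ((-8/3 - 3)*41)*12 = -17/3*41*12 = -697/3*12 = -2788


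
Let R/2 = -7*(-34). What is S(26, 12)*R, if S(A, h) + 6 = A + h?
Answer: 15232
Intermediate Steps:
S(A, h) = -6 + A + h (S(A, h) = -6 + (A + h) = -6 + A + h)
R = 476 (R = 2*(-7*(-34)) = 2*238 = 476)
S(26, 12)*R = (-6 + 26 + 12)*476 = 32*476 = 15232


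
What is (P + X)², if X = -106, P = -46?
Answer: 23104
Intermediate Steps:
(P + X)² = (-46 - 106)² = (-152)² = 23104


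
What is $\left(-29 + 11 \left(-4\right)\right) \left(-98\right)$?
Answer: $7154$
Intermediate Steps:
$\left(-29 + 11 \left(-4\right)\right) \left(-98\right) = \left(-29 - 44\right) \left(-98\right) = \left(-73\right) \left(-98\right) = 7154$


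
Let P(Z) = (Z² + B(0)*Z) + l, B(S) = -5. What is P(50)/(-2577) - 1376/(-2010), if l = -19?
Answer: -52131/287765 ≈ -0.18116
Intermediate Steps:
P(Z) = -19 + Z² - 5*Z (P(Z) = (Z² - 5*Z) - 19 = -19 + Z² - 5*Z)
P(50)/(-2577) - 1376/(-2010) = (-19 + 50² - 5*50)/(-2577) - 1376/(-2010) = (-19 + 2500 - 250)*(-1/2577) - 1376*(-1/2010) = 2231*(-1/2577) + 688/1005 = -2231/2577 + 688/1005 = -52131/287765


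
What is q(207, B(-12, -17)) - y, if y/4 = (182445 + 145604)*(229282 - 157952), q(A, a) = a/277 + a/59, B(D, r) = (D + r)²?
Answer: -1529687487250664/16343 ≈ -9.3599e+10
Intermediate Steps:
q(A, a) = 336*a/16343 (q(A, a) = a*(1/277) + a*(1/59) = a/277 + a/59 = 336*a/16343)
y = 93598940680 (y = 4*((182445 + 145604)*(229282 - 157952)) = 4*(328049*71330) = 4*23399735170 = 93598940680)
q(207, B(-12, -17)) - y = 336*(-12 - 17)²/16343 - 1*93598940680 = (336/16343)*(-29)² - 93598940680 = (336/16343)*841 - 93598940680 = 282576/16343 - 93598940680 = -1529687487250664/16343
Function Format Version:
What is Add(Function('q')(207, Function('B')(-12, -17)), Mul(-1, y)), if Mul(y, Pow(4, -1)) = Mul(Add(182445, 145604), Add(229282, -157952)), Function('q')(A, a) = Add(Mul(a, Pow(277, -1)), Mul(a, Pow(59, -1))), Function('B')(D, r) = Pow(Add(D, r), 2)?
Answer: Rational(-1529687487250664, 16343) ≈ -9.3599e+10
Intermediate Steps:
Function('q')(A, a) = Mul(Rational(336, 16343), a) (Function('q')(A, a) = Add(Mul(a, Rational(1, 277)), Mul(a, Rational(1, 59))) = Add(Mul(Rational(1, 277), a), Mul(Rational(1, 59), a)) = Mul(Rational(336, 16343), a))
y = 93598940680 (y = Mul(4, Mul(Add(182445, 145604), Add(229282, -157952))) = Mul(4, Mul(328049, 71330)) = Mul(4, 23399735170) = 93598940680)
Add(Function('q')(207, Function('B')(-12, -17)), Mul(-1, y)) = Add(Mul(Rational(336, 16343), Pow(Add(-12, -17), 2)), Mul(-1, 93598940680)) = Add(Mul(Rational(336, 16343), Pow(-29, 2)), -93598940680) = Add(Mul(Rational(336, 16343), 841), -93598940680) = Add(Rational(282576, 16343), -93598940680) = Rational(-1529687487250664, 16343)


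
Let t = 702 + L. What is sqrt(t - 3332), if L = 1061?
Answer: I*sqrt(1569) ≈ 39.611*I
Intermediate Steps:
t = 1763 (t = 702 + 1061 = 1763)
sqrt(t - 3332) = sqrt(1763 - 3332) = sqrt(-1569) = I*sqrt(1569)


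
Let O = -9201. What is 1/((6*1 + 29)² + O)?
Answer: -1/7976 ≈ -0.00012538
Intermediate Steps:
1/((6*1 + 29)² + O) = 1/((6*1 + 29)² - 9201) = 1/((6 + 29)² - 9201) = 1/(35² - 9201) = 1/(1225 - 9201) = 1/(-7976) = -1/7976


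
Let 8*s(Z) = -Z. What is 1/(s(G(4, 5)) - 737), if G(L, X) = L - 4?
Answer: -1/737 ≈ -0.0013569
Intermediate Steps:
G(L, X) = -4 + L
s(Z) = -Z/8 (s(Z) = (-Z)/8 = -Z/8)
1/(s(G(4, 5)) - 737) = 1/(-(-4 + 4)/8 - 737) = 1/(-⅛*0 - 737) = 1/(0 - 737) = 1/(-737) = -1/737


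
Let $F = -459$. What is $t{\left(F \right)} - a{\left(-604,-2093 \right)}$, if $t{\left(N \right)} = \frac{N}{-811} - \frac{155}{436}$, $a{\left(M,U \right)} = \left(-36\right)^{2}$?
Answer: $- \frac{458185997}{353596} \approx -1295.8$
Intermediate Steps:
$a{\left(M,U \right)} = 1296$
$t{\left(N \right)} = - \frac{155}{436} - \frac{N}{811}$ ($t{\left(N \right)} = N \left(- \frac{1}{811}\right) - \frac{155}{436} = - \frac{N}{811} - \frac{155}{436} = - \frac{155}{436} - \frac{N}{811}$)
$t{\left(F \right)} - a{\left(-604,-2093 \right)} = \left(- \frac{155}{436} - - \frac{459}{811}\right) - 1296 = \left(- \frac{155}{436} + \frac{459}{811}\right) - 1296 = \frac{74419}{353596} - 1296 = - \frac{458185997}{353596}$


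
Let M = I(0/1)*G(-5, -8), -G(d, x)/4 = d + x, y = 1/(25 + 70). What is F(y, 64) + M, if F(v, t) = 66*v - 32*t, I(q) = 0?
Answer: -194494/95 ≈ -2047.3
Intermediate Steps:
y = 1/95 ≈ 0.010526
G(d, x) = -4*d - 4*x (G(d, x) = -4*(d + x) = -4*d - 4*x)
F(v, t) = -32*t + 66*v
M = 0 (M = 0*(-4*(-5) - 4*(-8)) = 0*(20 + 32) = 0*52 = 0)
F(y, 64) + M = (-32*64 + 66*(1/95)) + 0 = (-2048 + 66/95) + 0 = -194494/95 + 0 = -194494/95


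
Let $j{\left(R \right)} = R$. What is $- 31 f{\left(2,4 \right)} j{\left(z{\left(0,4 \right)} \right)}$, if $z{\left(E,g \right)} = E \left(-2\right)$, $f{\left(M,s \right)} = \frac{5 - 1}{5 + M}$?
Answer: $0$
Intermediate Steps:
$f{\left(M,s \right)} = \frac{4}{5 + M}$
$z{\left(E,g \right)} = - 2 E$
$- 31 f{\left(2,4 \right)} j{\left(z{\left(0,4 \right)} \right)} = - 31 \frac{4}{5 + 2} \left(\left(-2\right) 0\right) = - 31 \cdot \frac{4}{7} \cdot 0 = - 31 \cdot 4 \cdot \frac{1}{7} \cdot 0 = \left(-31\right) \frac{4}{7} \cdot 0 = \left(- \frac{124}{7}\right) 0 = 0$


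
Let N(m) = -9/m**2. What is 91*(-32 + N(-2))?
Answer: -12467/4 ≈ -3116.8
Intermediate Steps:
N(m) = -9/m**2
91*(-32 + N(-2)) = 91*(-32 - 9/(-2)**2) = 91*(-32 - 9*1/4) = 91*(-32 - 9/4) = 91*(-137/4) = -12467/4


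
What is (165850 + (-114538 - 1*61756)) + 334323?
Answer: 323879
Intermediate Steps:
(165850 + (-114538 - 1*61756)) + 334323 = (165850 + (-114538 - 61756)) + 334323 = (165850 - 176294) + 334323 = -10444 + 334323 = 323879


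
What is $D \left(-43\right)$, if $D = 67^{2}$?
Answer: $-193027$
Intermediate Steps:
$D = 4489$
$D \left(-43\right) = 4489 \left(-43\right) = -193027$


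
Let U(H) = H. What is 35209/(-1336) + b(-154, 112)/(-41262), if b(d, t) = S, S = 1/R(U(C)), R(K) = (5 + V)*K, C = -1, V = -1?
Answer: -90799589/3445377 ≈ -26.354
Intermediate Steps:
R(K) = 4*K (R(K) = (5 - 1)*K = 4*K)
S = -¼ (S = 1/(4*(-1)) = 1/(-4) = -¼ ≈ -0.25000)
b(d, t) = -¼
35209/(-1336) + b(-154, 112)/(-41262) = 35209/(-1336) - ¼/(-41262) = 35209*(-1/1336) - ¼*(-1/41262) = -35209/1336 + 1/165048 = -90799589/3445377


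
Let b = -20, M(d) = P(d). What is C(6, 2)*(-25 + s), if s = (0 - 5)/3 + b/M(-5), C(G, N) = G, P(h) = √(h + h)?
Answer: -160 + 12*I*√10 ≈ -160.0 + 37.947*I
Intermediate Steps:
P(h) = √2*√h (P(h) = √(2*h) = √2*√h)
M(d) = √2*√d
s = -5/3 + 2*I*√10 (s = (0 - 5)/3 - 20*(-I*√10/10) = -5*⅓ - 20*(-I*√10/10) = -5/3 - 20*(-I*√10/10) = -5/3 - (-2)*I*√10 = -5/3 + 2*I*√10 ≈ -1.6667 + 6.3246*I)
C(6, 2)*(-25 + s) = 6*(-25 + (-5/3 + 2*I*√10)) = 6*(-80/3 + 2*I*√10) = -160 + 12*I*√10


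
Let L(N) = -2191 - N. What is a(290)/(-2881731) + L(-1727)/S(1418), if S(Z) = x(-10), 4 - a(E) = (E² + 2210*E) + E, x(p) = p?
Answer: 224062674/4802885 ≈ 46.652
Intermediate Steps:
a(E) = 4 - E² - 2211*E (a(E) = 4 - ((E² + 2210*E) + E) = 4 - (E² + 2211*E) = 4 + (-E² - 2211*E) = 4 - E² - 2211*E)
S(Z) = -10
a(290)/(-2881731) + L(-1727)/S(1418) = (4 - 1*290² - 2211*290)/(-2881731) + (-2191 - 1*(-1727))/(-10) = (4 - 1*84100 - 641190)*(-1/2881731) + (-2191 + 1727)*(-⅒) = (4 - 84100 - 641190)*(-1/2881731) - 464*(-⅒) = -725286*(-1/2881731) + 232/5 = 241762/960577 + 232/5 = 224062674/4802885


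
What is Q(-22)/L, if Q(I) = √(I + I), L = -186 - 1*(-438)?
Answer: I*√11/126 ≈ 0.026322*I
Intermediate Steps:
L = 252 (L = -186 + 438 = 252)
Q(I) = √2*√I (Q(I) = √(2*I) = √2*√I)
Q(-22)/L = (√2*√(-22))/252 = (√2*(I*√22))*(1/252) = (2*I*√11)*(1/252) = I*√11/126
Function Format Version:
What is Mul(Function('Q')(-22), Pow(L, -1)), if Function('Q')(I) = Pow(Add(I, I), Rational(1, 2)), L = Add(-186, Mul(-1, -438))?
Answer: Mul(Rational(1, 126), I, Pow(11, Rational(1, 2))) ≈ Mul(0.026322, I)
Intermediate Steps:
L = 252 (L = Add(-186, 438) = 252)
Function('Q')(I) = Mul(Pow(2, Rational(1, 2)), Pow(I, Rational(1, 2))) (Function('Q')(I) = Pow(Mul(2, I), Rational(1, 2)) = Mul(Pow(2, Rational(1, 2)), Pow(I, Rational(1, 2))))
Mul(Function('Q')(-22), Pow(L, -1)) = Mul(Mul(Pow(2, Rational(1, 2)), Pow(-22, Rational(1, 2))), Pow(252, -1)) = Mul(Mul(Pow(2, Rational(1, 2)), Mul(I, Pow(22, Rational(1, 2)))), Rational(1, 252)) = Mul(Mul(2, I, Pow(11, Rational(1, 2))), Rational(1, 252)) = Mul(Rational(1, 126), I, Pow(11, Rational(1, 2)))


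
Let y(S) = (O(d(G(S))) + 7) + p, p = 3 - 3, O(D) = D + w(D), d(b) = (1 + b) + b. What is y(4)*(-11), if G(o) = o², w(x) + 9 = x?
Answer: -704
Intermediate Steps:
w(x) = -9 + x
d(b) = 1 + 2*b
O(D) = -9 + 2*D (O(D) = D + (-9 + D) = -9 + 2*D)
p = 0
y(S) = 4*S² (y(S) = ((-9 + 2*(1 + 2*S²)) + 7) + 0 = ((-9 + (2 + 4*S²)) + 7) + 0 = ((-7 + 4*S²) + 7) + 0 = 4*S² + 0 = 4*S²)
y(4)*(-11) = (4*4²)*(-11) = (4*16)*(-11) = 64*(-11) = -704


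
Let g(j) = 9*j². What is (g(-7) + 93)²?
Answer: 285156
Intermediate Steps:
(g(-7) + 93)² = (9*(-7)² + 93)² = (9*49 + 93)² = (441 + 93)² = 534² = 285156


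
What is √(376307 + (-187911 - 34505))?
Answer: 3*√17099 ≈ 392.29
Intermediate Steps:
√(376307 + (-187911 - 34505)) = √(376307 - 222416) = √153891 = 3*√17099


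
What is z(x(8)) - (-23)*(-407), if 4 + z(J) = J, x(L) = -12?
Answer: -9377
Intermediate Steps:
z(J) = -4 + J
z(x(8)) - (-23)*(-407) = (-4 - 12) - (-23)*(-407) = -16 - 1*9361 = -16 - 9361 = -9377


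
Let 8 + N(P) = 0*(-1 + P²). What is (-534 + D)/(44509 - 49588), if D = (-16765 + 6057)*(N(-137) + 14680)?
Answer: 157108310/5079 ≈ 30933.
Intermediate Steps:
N(P) = -8 (N(P) = -8 + 0*(-1 + P²) = -8 + 0 = -8)
D = -157107776 (D = (-16765 + 6057)*(-8 + 14680) = -10708*14672 = -157107776)
(-534 + D)/(44509 - 49588) = (-534 - 157107776)/(44509 - 49588) = -157108310/(-5079) = -157108310*(-1/5079) = 157108310/5079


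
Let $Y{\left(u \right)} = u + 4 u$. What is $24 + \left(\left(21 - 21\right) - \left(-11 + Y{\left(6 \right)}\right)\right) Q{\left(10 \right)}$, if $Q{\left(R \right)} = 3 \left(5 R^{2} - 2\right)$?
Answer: $-28362$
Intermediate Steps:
$Y{\left(u \right)} = 5 u$
$Q{\left(R \right)} = -6 + 15 R^{2}$ ($Q{\left(R \right)} = 3 \left(-2 + 5 R^{2}\right) = -6 + 15 R^{2}$)
$24 + \left(\left(21 - 21\right) - \left(-11 + Y{\left(6 \right)}\right)\right) Q{\left(10 \right)} = 24 + \left(\left(21 - 21\right) + \left(11 - 5 \cdot 6\right)\right) \left(-6 + 15 \cdot 10^{2}\right) = 24 + \left(0 + \left(11 - 30\right)\right) \left(-6 + 15 \cdot 100\right) = 24 + \left(0 + \left(11 - 30\right)\right) \left(-6 + 1500\right) = 24 + \left(0 - 19\right) 1494 = 24 - 28386 = -28362$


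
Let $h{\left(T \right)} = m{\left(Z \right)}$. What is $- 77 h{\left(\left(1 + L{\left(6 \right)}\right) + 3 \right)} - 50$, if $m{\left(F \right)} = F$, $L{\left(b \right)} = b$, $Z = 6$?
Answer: $-512$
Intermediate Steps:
$h{\left(T \right)} = 6$
$- 77 h{\left(\left(1 + L{\left(6 \right)}\right) + 3 \right)} - 50 = \left(-77\right) 6 - 50 = -462 - 50 = -512$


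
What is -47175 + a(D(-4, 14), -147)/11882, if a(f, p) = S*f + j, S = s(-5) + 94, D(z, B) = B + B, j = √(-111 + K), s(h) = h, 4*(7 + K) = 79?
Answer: -280265429/5941 + I*√393/23764 ≈ -47175.0 + 0.00083421*I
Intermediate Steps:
K = 51/4 (K = -7 + (¼)*79 = -7 + 79/4 = 51/4 ≈ 12.750)
j = I*√393/2 (j = √(-111 + 51/4) = √(-393/4) = I*√393/2 ≈ 9.9121*I)
D(z, B) = 2*B
S = 89 (S = -5 + 94 = 89)
a(f, p) = 89*f + I*√393/2
-47175 + a(D(-4, 14), -147)/11882 = -47175 + (89*(2*14) + I*√393/2)/11882 = -47175 + (89*28 + I*√393/2)*(1/11882) = -47175 + (2492 + I*√393/2)*(1/11882) = -47175 + (1246/5941 + I*√393/23764) = -280265429/5941 + I*√393/23764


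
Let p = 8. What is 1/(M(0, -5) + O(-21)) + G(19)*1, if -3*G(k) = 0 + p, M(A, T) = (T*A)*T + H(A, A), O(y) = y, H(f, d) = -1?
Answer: -179/66 ≈ -2.7121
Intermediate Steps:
M(A, T) = -1 + A*T² (M(A, T) = (T*A)*T - 1 = (A*T)*T - 1 = A*T² - 1 = -1 + A*T²)
G(k) = -8/3 (G(k) = -(0 + 8)/3 = -⅓*8 = -8/3)
1/(M(0, -5) + O(-21)) + G(19)*1 = 1/((-1 + 0*(-5)²) - 21) - 8/3*1 = 1/((-1 + 0*25) - 21) - 8/3 = 1/((-1 + 0) - 21) - 8/3 = 1/(-1 - 21) - 8/3 = 1/(-22) - 8/3 = -1/22 - 8/3 = -179/66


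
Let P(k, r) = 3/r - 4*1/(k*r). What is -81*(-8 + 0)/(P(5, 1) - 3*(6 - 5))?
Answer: -810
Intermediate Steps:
P(k, r) = 3/r - 4/(k*r) (P(k, r) = 3/r - 4*1/(k*r) = 3/r - 4/(k*r))
-81*(-8 + 0)/(P(5, 1) - 3*(6 - 5)) = -81*(-8 + 0)/((-4 + 3*5)/(5*1) - 3*(6 - 5)) = -81*(-8)/((⅕)*1*(-4 + 15) - 3*1) = -81*(-8)/((⅕)*1*11 - 3) = -81*(-8)/(11/5 - 3) = -81*(-8)/(-⅘) = -(-405)*(-8)/4 = -81*10 = -810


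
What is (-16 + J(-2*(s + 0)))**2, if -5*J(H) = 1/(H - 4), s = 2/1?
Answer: 408321/1600 ≈ 255.20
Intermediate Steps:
s = 2 (s = 2*1 = 2)
J(H) = -1/(5*(-4 + H)) (J(H) = -1/(5*(H - 4)) = -1/(5*(-4 + H)))
(-16 + J(-2*(s + 0)))**2 = (-16 - 1/(-20 + 5*(-2*(2 + 0))))**2 = (-16 - 1/(-20 + 5*(-2*2)))**2 = (-16 - 1/(-20 + 5*(-4)))**2 = (-16 - 1/(-20 - 20))**2 = (-16 - 1/(-40))**2 = (-16 - 1*(-1/40))**2 = (-16 + 1/40)**2 = (-639/40)**2 = 408321/1600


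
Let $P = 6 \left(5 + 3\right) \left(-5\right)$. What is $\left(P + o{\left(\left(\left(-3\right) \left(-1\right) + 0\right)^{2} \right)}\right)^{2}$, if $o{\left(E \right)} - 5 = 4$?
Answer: $53361$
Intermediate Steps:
$o{\left(E \right)} = 9$ ($o{\left(E \right)} = 5 + 4 = 9$)
$P = -240$ ($P = 6 \cdot 8 \left(-5\right) = 6 \left(-40\right) = -240$)
$\left(P + o{\left(\left(\left(-3\right) \left(-1\right) + 0\right)^{2} \right)}\right)^{2} = \left(-240 + 9\right)^{2} = \left(-231\right)^{2} = 53361$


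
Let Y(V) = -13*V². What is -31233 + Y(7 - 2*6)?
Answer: -31558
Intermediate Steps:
-31233 + Y(7 - 2*6) = -31233 - 13*(7 - 2*6)² = -31233 - 13*(7 - 12)² = -31233 - 13*(-5)² = -31233 - 13*25 = -31233 - 325 = -31558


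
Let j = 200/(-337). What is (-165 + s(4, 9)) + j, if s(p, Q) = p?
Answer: -54457/337 ≈ -161.59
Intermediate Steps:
j = -200/337 (j = 200*(-1/337) = -200/337 ≈ -0.59347)
(-165 + s(4, 9)) + j = (-165 + 4) - 200/337 = -161 - 200/337 = -54457/337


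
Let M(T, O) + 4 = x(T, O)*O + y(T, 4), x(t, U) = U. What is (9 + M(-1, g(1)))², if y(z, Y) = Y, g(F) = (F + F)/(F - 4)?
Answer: 7225/81 ≈ 89.198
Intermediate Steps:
g(F) = 2*F/(-4 + F) (g(F) = (2*F)/(-4 + F) = 2*F/(-4 + F))
M(T, O) = O² (M(T, O) = -4 + (O*O + 4) = -4 + (O² + 4) = -4 + (4 + O²) = O²)
(9 + M(-1, g(1)))² = (9 + (2*1/(-4 + 1))²)² = (9 + (2*1/(-3))²)² = (9 + (2*1*(-⅓))²)² = (9 + (-⅔)²)² = (9 + 4/9)² = (85/9)² = 7225/81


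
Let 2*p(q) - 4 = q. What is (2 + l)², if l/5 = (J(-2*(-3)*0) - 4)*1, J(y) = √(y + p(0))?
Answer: 374 - 180*√2 ≈ 119.44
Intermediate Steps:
p(q) = 2 + q/2
J(y) = √(2 + y) (J(y) = √(y + (2 + (½)*0)) = √(y + (2 + 0)) = √(y + 2) = √(2 + y))
l = -20 + 5*√2 (l = 5*((√(2 - 2*(-3)*0) - 4)*1) = 5*((√(2 + 6*0) - 4)*1) = 5*((√(2 + 0) - 4)*1) = 5*((√2 - 4)*1) = 5*((-4 + √2)*1) = 5*(-4 + √2) = -20 + 5*√2 ≈ -12.929)
(2 + l)² = (2 + (-20 + 5*√2))² = (-18 + 5*√2)²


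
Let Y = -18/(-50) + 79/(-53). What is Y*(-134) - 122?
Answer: 39082/1325 ≈ 29.496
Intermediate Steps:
Y = -1498/1325 (Y = -18*(-1/50) + 79*(-1/53) = 9/25 - 79/53 = -1498/1325 ≈ -1.1306)
Y*(-134) - 122 = -1498/1325*(-134) - 122 = 200732/1325 - 122 = 39082/1325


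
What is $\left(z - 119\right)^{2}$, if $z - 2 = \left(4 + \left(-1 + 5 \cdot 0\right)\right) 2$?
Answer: $12321$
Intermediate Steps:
$z = 8$ ($z = 2 + \left(4 + \left(-1 + 5 \cdot 0\right)\right) 2 = 2 + \left(4 + \left(-1 + 0\right)\right) 2 = 2 + \left(4 - 1\right) 2 = 2 + 3 \cdot 2 = 2 + 6 = 8$)
$\left(z - 119\right)^{2} = \left(8 - 119\right)^{2} = \left(-111\right)^{2} = 12321$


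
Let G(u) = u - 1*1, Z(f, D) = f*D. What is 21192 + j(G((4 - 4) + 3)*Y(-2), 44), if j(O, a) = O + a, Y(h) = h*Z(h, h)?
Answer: 21220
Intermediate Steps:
Z(f, D) = D*f
G(u) = -1 + u (G(u) = u - 1 = -1 + u)
Y(h) = h³ (Y(h) = h*(h*h) = h*h² = h³)
21192 + j(G((4 - 4) + 3)*Y(-2), 44) = 21192 + ((-1 + ((4 - 4) + 3))*(-2)³ + 44) = 21192 + ((-1 + (0 + 3))*(-8) + 44) = 21192 + ((-1 + 3)*(-8) + 44) = 21192 + (2*(-8) + 44) = 21192 + (-16 + 44) = 21192 + 28 = 21220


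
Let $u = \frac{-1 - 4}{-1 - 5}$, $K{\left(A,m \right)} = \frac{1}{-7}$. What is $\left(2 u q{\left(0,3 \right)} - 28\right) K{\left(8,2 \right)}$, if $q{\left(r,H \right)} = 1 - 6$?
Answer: $\frac{109}{21} \approx 5.1905$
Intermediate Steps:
$K{\left(A,m \right)} = - \frac{1}{7}$
$q{\left(r,H \right)} = -5$ ($q{\left(r,H \right)} = 1 - 6 = -5$)
$u = \frac{5}{6}$ ($u = - \frac{5}{-6} = \left(-5\right) \left(- \frac{1}{6}\right) = \frac{5}{6} \approx 0.83333$)
$\left(2 u q{\left(0,3 \right)} - 28\right) K{\left(8,2 \right)} = \left(2 \cdot \frac{5}{6} \left(-5\right) - 28\right) \left(- \frac{1}{7}\right) = \left(\frac{5}{3} \left(-5\right) - 28\right) \left(- \frac{1}{7}\right) = \left(- \frac{25}{3} - 28\right) \left(- \frac{1}{7}\right) = \left(- \frac{109}{3}\right) \left(- \frac{1}{7}\right) = \frac{109}{21}$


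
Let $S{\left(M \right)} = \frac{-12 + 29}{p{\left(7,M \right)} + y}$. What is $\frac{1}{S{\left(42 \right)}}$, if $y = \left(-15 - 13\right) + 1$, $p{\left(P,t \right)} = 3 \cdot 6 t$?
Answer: $\frac{729}{17} \approx 42.882$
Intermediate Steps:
$p{\left(P,t \right)} = 18 t$
$y = -27$ ($y = -28 + 1 = -27$)
$S{\left(M \right)} = \frac{17}{-27 + 18 M}$ ($S{\left(M \right)} = \frac{-12 + 29}{18 M - 27} = \frac{17}{-27 + 18 M}$)
$\frac{1}{S{\left(42 \right)}} = \frac{1}{\frac{17}{9} \frac{1}{-3 + 2 \cdot 42}} = \frac{1}{\frac{17}{9} \frac{1}{-3 + 84}} = \frac{1}{\frac{17}{9} \cdot \frac{1}{81}} = \frac{1}{\frac{17}{729}} = \frac{729}{17}$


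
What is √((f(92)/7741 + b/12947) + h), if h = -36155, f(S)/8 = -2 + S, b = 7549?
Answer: 14*I*√15312680955175767/9111157 ≈ 190.14*I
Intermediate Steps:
f(S) = -16 + 8*S (f(S) = 8*(-2 + S) = -16 + 8*S)
√((f(92)/7741 + b/12947) + h) = √(((-16 + 8*92)/7741 + 7549/12947) - 36155) = √(((-16 + 736)*(1/7741) + 7549*(1/12947)) - 36155) = √((720*(1/7741) + 7549/12947) - 36155) = √((720/7741 + 7549/12947) - 36155) = √(67758649/100222727 - 36155) = √(-3623484936036/100222727) = 14*I*√15312680955175767/9111157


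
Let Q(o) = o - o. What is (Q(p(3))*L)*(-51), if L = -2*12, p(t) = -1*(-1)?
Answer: 0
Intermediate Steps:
p(t) = 1
Q(o) = 0
L = -24
(Q(p(3))*L)*(-51) = (0*(-24))*(-51) = 0*(-51) = 0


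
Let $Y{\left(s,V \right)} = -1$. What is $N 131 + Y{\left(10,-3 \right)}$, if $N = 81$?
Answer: $10610$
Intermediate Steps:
$N 131 + Y{\left(10,-3 \right)} = 81 \cdot 131 - 1 = 10611 - 1 = 10610$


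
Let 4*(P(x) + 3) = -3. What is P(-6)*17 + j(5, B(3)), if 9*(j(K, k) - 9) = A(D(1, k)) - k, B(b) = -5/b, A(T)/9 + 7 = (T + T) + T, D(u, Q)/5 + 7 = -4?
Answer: -24469/108 ≈ -226.56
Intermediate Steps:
P(x) = -15/4 (P(x) = -3 + (¼)*(-3) = -3 - ¾ = -15/4)
D(u, Q) = -55 (D(u, Q) = -35 + 5*(-4) = -35 - 20 = -55)
A(T) = -63 + 27*T (A(T) = -63 + 9*((T + T) + T) = -63 + 9*(2*T + T) = -63 + 9*(3*T) = -63 + 27*T)
j(K, k) = -163 - k/9 (j(K, k) = 9 + ((-63 + 27*(-55)) - k)/9 = 9 + ((-63 - 1485) - k)/9 = 9 + (-1548 - k)/9 = 9 + (-172 - k/9) = -163 - k/9)
P(-6)*17 + j(5, B(3)) = -15/4*17 + (-163 - (-5)/(9*3)) = -255/4 + (-163 - (-5)/(9*3)) = -255/4 + (-163 - ⅑*(-5/3)) = -255/4 + (-163 + 5/27) = -255/4 - 4396/27 = -24469/108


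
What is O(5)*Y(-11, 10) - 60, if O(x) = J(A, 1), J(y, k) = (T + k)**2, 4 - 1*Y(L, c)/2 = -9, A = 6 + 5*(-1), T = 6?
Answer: 1214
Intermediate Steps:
A = 1 (A = 6 - 5 = 1)
Y(L, c) = 26 (Y(L, c) = 8 - 2*(-9) = 8 + 18 = 26)
J(y, k) = (6 + k)**2
O(x) = 49 (O(x) = (6 + 1)**2 = 7**2 = 49)
O(5)*Y(-11, 10) - 60 = 49*26 - 60 = 1274 - 60 = 1214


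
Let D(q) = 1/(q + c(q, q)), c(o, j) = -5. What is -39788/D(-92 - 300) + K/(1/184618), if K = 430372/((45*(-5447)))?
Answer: 3792341923244/245115 ≈ 1.5472e+7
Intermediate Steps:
D(q) = 1/(-5 + q) (D(q) = 1/(q - 5) = 1/(-5 + q))
K = -430372/245115 (K = 430372/(-245115) = 430372*(-1/245115) = -430372/245115 ≈ -1.7558)
-39788/D(-92 - 300) + K/(1/184618) = -39788/(1/(-5 + (-92 - 300))) - 430372/(245115*(1/184618)) = -39788/(1/(-5 - 392)) - 430372/(245115*1/184618) = -39788/(1/(-397)) - 430372/245115*184618 = -39788/(-1/397) - 79454417896/245115 = -39788*(-397) - 79454417896/245115 = 15795836 - 79454417896/245115 = 3792341923244/245115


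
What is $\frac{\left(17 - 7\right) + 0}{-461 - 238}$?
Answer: $- \frac{10}{699} \approx -0.014306$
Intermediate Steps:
$\frac{\left(17 - 7\right) + 0}{-461 - 238} = \frac{10 + 0}{-699} = 10 \left(- \frac{1}{699}\right) = - \frac{10}{699}$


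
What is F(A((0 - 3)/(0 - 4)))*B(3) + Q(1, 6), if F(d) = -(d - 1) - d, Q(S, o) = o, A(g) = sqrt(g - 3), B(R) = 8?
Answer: 14 - 24*I ≈ 14.0 - 24.0*I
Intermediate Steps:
A(g) = sqrt(-3 + g)
F(d) = 1 - 2*d (F(d) = -(-1 + d) - d = (1 - d) - d = 1 - 2*d)
F(A((0 - 3)/(0 - 4)))*B(3) + Q(1, 6) = (1 - 2*sqrt(-3 + (0 - 3)/(0 - 4)))*8 + 6 = (1 - 2*sqrt(-3 - 3/(-4)))*8 + 6 = (1 - 2*sqrt(-3 - 3*(-1/4)))*8 + 6 = (1 - 2*sqrt(-3 + 3/4))*8 + 6 = (1 - 3*I)*8 + 6 = (8 - 24*I) + 6 = 14 - 24*I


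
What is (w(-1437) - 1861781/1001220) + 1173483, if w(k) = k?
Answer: 1173474034339/1001220 ≈ 1.1720e+6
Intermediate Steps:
(w(-1437) - 1861781/1001220) + 1173483 = (-1437 - 1861781/1001220) + 1173483 = -1440614921/1001220 + 1173483 = 1173474034339/1001220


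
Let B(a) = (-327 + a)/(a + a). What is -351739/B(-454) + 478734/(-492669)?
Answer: -738725410114/1806453 ≈ -4.0894e+5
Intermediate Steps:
B(a) = (-327 + a)/(2*a) (B(a) = (-327 + a)/((2*a)) = (-327 + a)*(1/(2*a)) = (-327 + a)/(2*a))
-351739/B(-454) + 478734/(-492669) = -351739*(-908/(-327 - 454)) + 478734/(-492669) = -351739/((½)*(-1/454)*(-781)) + 478734*(-1/492669) = -351739/781/908 - 159578/164223 = -351739*908/781 - 159578/164223 = -319379012/781 - 159578/164223 = -738725410114/1806453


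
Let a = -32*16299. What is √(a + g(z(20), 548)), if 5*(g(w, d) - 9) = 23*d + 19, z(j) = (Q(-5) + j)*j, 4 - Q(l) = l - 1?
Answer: 2*I*√3243965/5 ≈ 720.44*I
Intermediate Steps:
Q(l) = 5 - l (Q(l) = 4 - (l - 1) = 4 - (-1 + l) = 4 + (1 - l) = 5 - l)
z(j) = j*(10 + j) (z(j) = ((5 - 1*(-5)) + j)*j = ((5 + 5) + j)*j = (10 + j)*j = j*(10 + j))
a = -521568
g(w, d) = 64/5 + 23*d/5 (g(w, d) = 9 + (23*d + 19)/5 = 9 + (19 + 23*d)/5 = 9 + (19/5 + 23*d/5) = 64/5 + 23*d/5)
√(a + g(z(20), 548)) = √(-521568 + (64/5 + (23/5)*548)) = √(-521568 + (64/5 + 12604/5)) = √(-521568 + 12668/5) = √(-2595172/5) = 2*I*√3243965/5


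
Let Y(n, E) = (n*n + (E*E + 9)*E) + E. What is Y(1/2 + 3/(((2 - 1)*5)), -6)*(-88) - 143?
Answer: 600963/25 ≈ 24039.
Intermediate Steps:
Y(n, E) = E + n² + E*(9 + E²) (Y(n, E) = (n² + (E² + 9)*E) + E = (n² + (9 + E²)*E) + E = (n² + E*(9 + E²)) + E = E + n² + E*(9 + E²))
Y(1/2 + 3/(((2 - 1)*5)), -6)*(-88) - 143 = ((-6)³ + (1/2 + 3/(((2 - 1)*5)))² + 10*(-6))*(-88) - 143 = (-216 + (1*(½) + 3/((1*5)))² - 60)*(-88) - 143 = (-216 + (½ + 3/5)² - 60)*(-88) - 143 = (-216 + (½ + 3*(⅕))² - 60)*(-88) - 143 = (-216 + (½ + ⅗)² - 60)*(-88) - 143 = (-216 + (11/10)² - 60)*(-88) - 143 = (-216 + 121/100 - 60)*(-88) - 143 = -27479/100*(-88) - 143 = 604538/25 - 143 = 600963/25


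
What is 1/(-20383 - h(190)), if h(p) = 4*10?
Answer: -1/20423 ≈ -4.8964e-5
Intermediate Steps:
h(p) = 40
1/(-20383 - h(190)) = 1/(-20383 - 1*40) = 1/(-20383 - 40) = 1/(-20423) = -1/20423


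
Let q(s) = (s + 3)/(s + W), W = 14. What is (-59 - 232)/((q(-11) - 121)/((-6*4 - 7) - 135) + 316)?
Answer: -144918/157739 ≈ -0.91872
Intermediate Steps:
q(s) = (3 + s)/(14 + s) (q(s) = (s + 3)/(s + 14) = (3 + s)/(14 + s))
(-59 - 232)/((q(-11) - 121)/((-6*4 - 7) - 135) + 316) = (-59 - 232)/(((3 - 11)/(14 - 11) - 121)/((-6*4 - 7) - 135) + 316) = -291/((-8/3 - 121)/((-24 - 7) - 135) + 316) = -291/(((1/3)*(-8) - 121)/(-31 - 135) + 316) = -291/((-8/3 - 121)/(-166) + 316) = -291/(-371/3*(-1/166) + 316) = -291/(371/498 + 316) = -291/157739/498 = -291*498/157739 = -144918/157739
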